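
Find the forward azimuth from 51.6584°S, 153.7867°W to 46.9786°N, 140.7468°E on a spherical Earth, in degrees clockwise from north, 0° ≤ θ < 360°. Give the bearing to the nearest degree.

317°

Δλ = 140.7468 − -153.7867 = 294.5335°; wrapped into (−180°, 180°]: -65.4665°.
θ = atan2( sin Δλ · cos φ₂ , cos φ₁ · sin φ₂ − sin φ₁ · cos φ₂ · cos Δλ )
  = atan2(-0.62068, 0.67573) = -42.568° → normalised to [0°, 360°): 317.432°.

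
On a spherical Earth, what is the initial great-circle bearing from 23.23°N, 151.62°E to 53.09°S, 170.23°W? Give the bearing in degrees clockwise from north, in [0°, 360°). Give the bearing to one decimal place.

Δλ = -170.23 − 151.62 = -321.85°; wrapped into (−180°, 180°]: 38.15°.
θ = atan2( sin Δλ · cos φ₂ , cos φ₁ · sin φ₂ − sin φ₁ · cos φ₂ · cos Δλ )
  = atan2(0.37098, -0.92103) = 158.061° → normalised to [0°, 360°): 158.061°.

158.1°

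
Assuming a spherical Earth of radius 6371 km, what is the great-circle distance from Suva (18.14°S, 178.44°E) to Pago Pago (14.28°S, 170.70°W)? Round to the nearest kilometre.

1236 km

Δλ = -170.70 − 178.44 = -349.14°; wrapped into (−180°, 180°]: 10.86°.
Δφ = -14.28 − -18.14 = 3.86°.
a = sin²(Δφ/2) + cos φ₁ · cos φ₂ · sin²(Δλ/2) = 0.009381.
c = 2·atan2(√a, √(1−a)) = 0.19402 rad → d = 6371·c ≈ 1236.07 km.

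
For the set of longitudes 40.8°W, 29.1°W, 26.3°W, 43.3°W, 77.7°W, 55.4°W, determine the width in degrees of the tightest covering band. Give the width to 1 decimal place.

51.4°

Sort the longitudes: -77.7°, -55.4°, -43.3°, -40.8°, -29.1°, -26.3°.
Eastward gaps between consecutive values (wrapping around): 22.3°, 12.1°, 2.5°, 11.7°, 2.8°, 308.6°.
Largest gap = 308.6° ⇒ minimal covering band is its complement: 360° − 308.6° = 51.4°.
Band runs from -77.7° eastward to -26.3°.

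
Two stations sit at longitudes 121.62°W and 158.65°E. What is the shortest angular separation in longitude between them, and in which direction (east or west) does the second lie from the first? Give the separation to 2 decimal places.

Raw difference: 158.65 − -121.62 = 280.27°.
Normalise into (−180°, 180°]: 280.27° − 360° = -79.73°.
Negative ⇒ the second point lies to the west; separation 79.73°.

79.73° west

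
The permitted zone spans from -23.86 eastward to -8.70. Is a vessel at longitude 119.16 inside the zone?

No

Band width going east from -23.86° to -8.70°: ((-8.70 − -23.86) mod 360) = 15.16°.
Offset of +119.16° east of the west edge: ((119.16 − -23.86) mod 360) = 143.02°.
143.02° > 15.16° ⇒ outside.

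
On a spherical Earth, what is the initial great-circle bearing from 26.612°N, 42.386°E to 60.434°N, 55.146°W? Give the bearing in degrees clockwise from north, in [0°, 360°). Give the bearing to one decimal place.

Δλ = -55.146 − 42.386 = -97.532°.
θ = atan2( sin Δλ · cos φ₂ , cos φ₁ · sin φ₂ − sin φ₁ · cos φ₂ · cos Δλ )
  = atan2(-0.48917, 0.80662) = -31.235° → normalised to [0°, 360°): 328.765°.

328.8°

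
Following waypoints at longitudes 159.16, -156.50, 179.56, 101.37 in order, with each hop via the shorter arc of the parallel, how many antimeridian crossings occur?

Leg 1: +159.16° → -156.50°, shortest Δλ = 44.34° (east) — crosses 180°.
Leg 2: -156.50° → +179.56°, shortest Δλ = -23.94° (west) — crosses 180°.
Leg 3: +179.56° → +101.37°, shortest Δλ = -78.19° (west) — does not cross 180°.
Total crossings: 2.

2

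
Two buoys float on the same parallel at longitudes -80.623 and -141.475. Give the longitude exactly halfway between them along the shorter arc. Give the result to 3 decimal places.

-111.049°

Signed shortest Δλ from -80.623° to -141.475° is -60.852°.
Midpoint longitude = -80.623° + (-60.852°)/2 = -80.623° − 30.426° = -111.049°.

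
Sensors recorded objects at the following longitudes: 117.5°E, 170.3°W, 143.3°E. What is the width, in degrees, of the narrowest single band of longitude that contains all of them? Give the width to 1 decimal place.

72.2°

Sort the longitudes: -170.3°, +117.5°, +143.3°.
Eastward gaps between consecutive values (wrapping around): 287.8°, 25.8°, 46.4°.
Largest gap = 287.8° ⇒ minimal covering band is its complement: 360° − 287.8° = 72.2°.
Band runs from +117.5° eastward to -170.3°, crossing the antimeridian.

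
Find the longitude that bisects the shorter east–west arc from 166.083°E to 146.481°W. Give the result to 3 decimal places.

170.199°W

Signed shortest Δλ from +166.083° to -146.481° is +47.436°.
Midpoint longitude = +166.083° + (+47.436°)/2 = +166.083° + 23.718° = +189.801°.
Normalise into (−180°, 180°]: -170.199°.
(The naïve average (+166.083 + -146.481)/2 = 9.801° is on the wrong side of the globe.)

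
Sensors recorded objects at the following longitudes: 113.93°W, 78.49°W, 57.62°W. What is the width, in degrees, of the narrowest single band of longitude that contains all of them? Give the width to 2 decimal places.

Sort the longitudes: -113.93°, -78.49°, -57.62°.
Eastward gaps between consecutive values (wrapping around): 35.44°, 20.87°, 303.69°.
Largest gap = 303.69° ⇒ minimal covering band is its complement: 360° − 303.69° = 56.31°.
Band runs from -113.93° eastward to -57.62°.

56.31°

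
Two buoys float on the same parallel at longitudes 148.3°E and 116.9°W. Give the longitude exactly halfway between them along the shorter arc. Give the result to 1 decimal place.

Signed shortest Δλ from +148.3° to -116.9° is +94.8°.
Midpoint longitude = +148.3° + (+94.8°)/2 = +148.3° + 47.4° = +195.7°.
Normalise into (−180°, 180°]: -164.3°.
(The naïve average (+148.3 + -116.9)/2 = 15.7° is on the wrong side of the globe.)

164.3°W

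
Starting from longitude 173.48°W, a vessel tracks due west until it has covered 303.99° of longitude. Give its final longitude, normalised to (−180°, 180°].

117.47°W

Start at -173.48°; shift −303.99° → -477.47°.
-477.47° lies outside (−180°, 180°]; add 360° → -117.47°.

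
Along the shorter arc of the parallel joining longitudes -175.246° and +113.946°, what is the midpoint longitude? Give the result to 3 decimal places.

Signed shortest Δλ from -175.246° to +113.946° is -70.808°.
Midpoint longitude = -175.246° + (-70.808°)/2 = -175.246° − 35.404° = -210.650°.
Normalise into (−180°, 180°]: +149.350°.
(The naïve average (-175.246 + +113.946)/2 = -30.65° is on the wrong side of the globe.)

+149.350°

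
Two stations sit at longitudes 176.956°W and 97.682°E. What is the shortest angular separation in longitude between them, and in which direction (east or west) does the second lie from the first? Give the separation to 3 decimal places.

85.362° west

Raw difference: 97.682 − -176.956 = 274.638°.
Normalise into (−180°, 180°]: 274.638° − 360° = -85.362°.
Negative ⇒ the second point lies to the west; separation 85.362°.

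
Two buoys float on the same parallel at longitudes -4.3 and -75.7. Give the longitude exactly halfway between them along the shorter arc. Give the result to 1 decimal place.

Signed shortest Δλ from -4.3° to -75.7° is -71.4°.
Midpoint longitude = -4.3° + (-71.4°)/2 = -4.3° − 35.7° = -40.0°.

-40.0°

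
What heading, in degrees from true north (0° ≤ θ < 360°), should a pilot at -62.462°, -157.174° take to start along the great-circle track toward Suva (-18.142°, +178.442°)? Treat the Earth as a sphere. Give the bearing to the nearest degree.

328°

Δλ = 178.442 − -157.174 = 335.616°; wrapped into (−180°, 180°]: -24.384°.
θ = atan2( sin Δλ · cos φ₂ , cos φ₁ · sin φ₂ − sin φ₁ · cos φ₂ · cos Δλ )
  = atan2(-0.39233, 0.62350) = -32.179° → normalised to [0°, 360°): 327.821°.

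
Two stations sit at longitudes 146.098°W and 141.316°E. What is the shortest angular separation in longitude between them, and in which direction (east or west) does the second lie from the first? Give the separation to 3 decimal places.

Raw difference: 141.316 − -146.098 = 287.414°.
Normalise into (−180°, 180°]: 287.414° − 360° = -72.586°.
Negative ⇒ the second point lies to the west; separation 72.586°.

72.586° west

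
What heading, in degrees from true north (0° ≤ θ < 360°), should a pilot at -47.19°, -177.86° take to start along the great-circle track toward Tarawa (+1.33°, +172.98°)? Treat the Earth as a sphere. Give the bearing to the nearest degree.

348°

Δλ = 172.98 − -177.86 = 350.84°; wrapped into (−180°, 180°]: -9.16°.
θ = atan2( sin Δλ · cos φ₂ , cos φ₁ · sin φ₂ − sin φ₁ · cos φ₂ · cos Δλ )
  = atan2(-0.15915, 0.73983) = -12.140° → normalised to [0°, 360°): 347.860°.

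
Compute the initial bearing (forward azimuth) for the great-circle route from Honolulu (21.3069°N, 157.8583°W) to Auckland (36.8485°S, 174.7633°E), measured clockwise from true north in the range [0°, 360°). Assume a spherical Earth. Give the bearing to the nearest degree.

204°

Δλ = 174.7633 − -157.8583 = 332.6216°; wrapped into (−180°, 180°]: -27.3784°.
θ = atan2( sin Δλ · cos φ₂ , cos φ₁ · sin φ₂ − sin φ₁ · cos φ₂ · cos Δλ )
  = atan2(-0.36800, -0.81691) = -155.750° → normalised to [0°, 360°): 204.250°.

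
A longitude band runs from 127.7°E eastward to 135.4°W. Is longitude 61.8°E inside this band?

No

Band width going east from +127.7° to -135.4°: ((-135.4 − 127.7) mod 360) = 96.9°.
Offset of +61.8° east of the west edge: ((61.8 − 127.7) mod 360) = 294.1°.
294.1° > 96.9° ⇒ outside.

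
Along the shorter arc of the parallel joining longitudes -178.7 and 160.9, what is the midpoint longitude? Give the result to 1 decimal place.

+171.1°

Signed shortest Δλ from -178.7° to +160.9° is -20.4°.
Midpoint longitude = -178.7° + (-20.4°)/2 = -178.7° − 10.2° = -188.9°.
Normalise into (−180°, 180°]: +171.1°.
(The naïve average (-178.7 + +160.9)/2 = -8.9° is on the wrong side of the globe.)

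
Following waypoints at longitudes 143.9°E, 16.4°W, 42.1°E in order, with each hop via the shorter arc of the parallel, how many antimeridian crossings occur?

Leg 1: +143.9° → -16.4°, shortest Δλ = -160.3° (west) — does not cross 180°.
Leg 2: -16.4° → +42.1°, shortest Δλ = 58.5° (east) — does not cross 180°.
Total crossings: 0.

0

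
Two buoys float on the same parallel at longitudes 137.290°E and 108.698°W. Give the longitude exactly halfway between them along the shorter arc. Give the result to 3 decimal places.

Signed shortest Δλ from +137.290° to -108.698° is +114.012°.
Midpoint longitude = +137.290° + (+114.012°)/2 = +137.290° + 57.006° = +194.296°.
Normalise into (−180°, 180°]: -165.704°.
(The naïve average (+137.290 + -108.698)/2 = 14.296° is on the wrong side of the globe.)

165.704°W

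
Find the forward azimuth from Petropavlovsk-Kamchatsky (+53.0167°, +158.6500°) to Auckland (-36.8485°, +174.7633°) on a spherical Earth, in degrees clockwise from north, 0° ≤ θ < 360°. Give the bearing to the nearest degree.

167°

Δλ = 174.7633 − 158.6500 = 16.1133°.
θ = atan2( sin Δλ · cos φ₂ , cos φ₁ · sin φ₂ − sin φ₁ · cos φ₂ · cos Δλ )
  = atan2(0.22209, -0.97489) = 167.166° → normalised to [0°, 360°): 167.166°.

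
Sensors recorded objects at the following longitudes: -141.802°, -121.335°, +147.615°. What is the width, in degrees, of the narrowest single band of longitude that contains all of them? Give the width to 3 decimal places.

91.050°

Sort the longitudes: -141.802°, -121.335°, +147.615°.
Eastward gaps between consecutive values (wrapping around): 20.467°, 268.950°, 70.583°.
Largest gap = 268.950° ⇒ minimal covering band is its complement: 360° − 268.950° = 91.050°.
Band runs from +147.615° eastward to -121.335°, crossing the antimeridian.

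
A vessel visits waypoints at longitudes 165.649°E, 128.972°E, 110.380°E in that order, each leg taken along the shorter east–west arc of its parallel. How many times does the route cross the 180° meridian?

Leg 1: +165.649° → +128.972°, shortest Δλ = -36.677° (west) — does not cross 180°.
Leg 2: +128.972° → +110.380°, shortest Δλ = -18.592° (west) — does not cross 180°.
Total crossings: 0.

0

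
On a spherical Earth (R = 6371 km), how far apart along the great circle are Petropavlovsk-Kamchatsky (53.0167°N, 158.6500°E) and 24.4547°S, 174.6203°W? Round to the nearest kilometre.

Δλ = -174.6203 − 158.6500 = -333.2703°; wrapped into (−180°, 180°]: 26.7297°.
Δφ = -24.4547 − 53.0167 = -77.4714°.
a = sin²(Δφ/2) + cos φ₁ · cos φ₂ · sin²(Δλ/2) = 0.420796.
c = 2·atan2(√a, √(1−a)) = 1.41172 rad → d = 6371·c ≈ 8994.06 km.

8994 km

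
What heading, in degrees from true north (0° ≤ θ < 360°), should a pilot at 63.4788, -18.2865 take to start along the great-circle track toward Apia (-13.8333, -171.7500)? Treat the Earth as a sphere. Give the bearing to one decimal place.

327.1°

Δλ = -171.7500 − -18.2865 = -153.4635°.
θ = atan2( sin Δλ · cos φ₂ , cos φ₁ · sin φ₂ − sin φ₁ · cos φ₂ · cos Δλ )
  = atan2(-0.43381, 0.67052) = -32.902° → normalised to [0°, 360°): 327.098°.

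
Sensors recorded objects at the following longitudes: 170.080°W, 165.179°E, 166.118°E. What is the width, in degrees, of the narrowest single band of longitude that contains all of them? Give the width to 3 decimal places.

Sort the longitudes: -170.080°, +165.179°, +166.118°.
Eastward gaps between consecutive values (wrapping around): 335.259°, 0.939°, 23.802°.
Largest gap = 335.259° ⇒ minimal covering band is its complement: 360° − 335.259° = 24.741°.
Band runs from +165.179° eastward to -170.080°, crossing the antimeridian.

24.741°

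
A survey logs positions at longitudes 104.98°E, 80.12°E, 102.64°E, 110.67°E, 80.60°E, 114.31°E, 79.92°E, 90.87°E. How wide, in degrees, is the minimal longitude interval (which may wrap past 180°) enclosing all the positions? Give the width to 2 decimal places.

34.39°

Sort the longitudes: +79.92°, +80.12°, +80.60°, +90.87°, +102.64°, +104.98°, +110.67°, +114.31°.
Eastward gaps between consecutive values (wrapping around): 0.20°, 0.48°, 10.27°, 11.77°, 2.34°, 5.69°, 3.64°, 325.61°.
Largest gap = 325.61° ⇒ minimal covering band is its complement: 360° − 325.61° = 34.39°.
Band runs from +79.92° eastward to +114.31°.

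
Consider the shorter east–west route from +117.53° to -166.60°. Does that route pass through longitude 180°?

Naïve |-166.60 − 117.53| = 284.13° > 180°, so the shorter arc goes the other way round — across 180°.
Signed shortest Δλ = ((-166.60 − 117.53 + 180) mod 360) − 180 = 75.87°.
Going east by 75.87° from +117.53° passes through 180° before reaching -166.60°.

Yes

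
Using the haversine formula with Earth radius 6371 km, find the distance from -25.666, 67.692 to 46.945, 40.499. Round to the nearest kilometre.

Δλ = 40.499 − 67.692 = -27.193°.
Δφ = 46.945 − -25.666 = 72.611°.
a = sin²(Δφ/2) + cos φ₁ · cos φ₂ · sin²(Δλ/2) = 0.384577.
c = 2·atan2(√a, √(1−a)) = 1.33785 rad → d = 6371·c ≈ 8523.44 km.

8523 km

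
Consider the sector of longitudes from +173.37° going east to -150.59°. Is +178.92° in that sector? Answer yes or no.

Band width going east from +173.37° to -150.59°: ((-150.59 − 173.37) mod 360) = 36.04°.
Offset of +178.92° east of the west edge: ((178.92 − 173.37) mod 360) = 5.55°.
5.55° ≤ 36.04° ⇒ inside.

Yes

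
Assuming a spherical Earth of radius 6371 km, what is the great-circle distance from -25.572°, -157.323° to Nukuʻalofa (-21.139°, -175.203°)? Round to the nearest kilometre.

1889 km

Δλ = -175.203 − -157.323 = -17.880°.
Δφ = -21.139 − -25.572 = 4.433°.
a = sin²(Δφ/2) + cos φ₁ · cos φ₂ · sin²(Δλ/2) = 0.021814.
c = 2·atan2(√a, √(1−a)) = 0.29647 rad → d = 6371·c ≈ 1888.83 km.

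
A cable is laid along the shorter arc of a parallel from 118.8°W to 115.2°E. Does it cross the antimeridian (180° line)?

Naïve |115.2 − -118.8| = 234.0° > 180°, so the shorter arc goes the other way round — across 180°.
Signed shortest Δλ = ((115.2 − -118.8 + 180) mod 360) − 180 = -126.0°.
Going west by 126.0° from -118.8° passes through 180° before reaching +115.2°.

Yes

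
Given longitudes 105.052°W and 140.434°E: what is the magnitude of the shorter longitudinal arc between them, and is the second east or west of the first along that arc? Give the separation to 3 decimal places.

114.514° west

Raw difference: 140.434 − -105.052 = 245.486°.
Normalise into (−180°, 180°]: 245.486° − 360° = -114.514°.
Negative ⇒ the second point lies to the west; separation 114.514°.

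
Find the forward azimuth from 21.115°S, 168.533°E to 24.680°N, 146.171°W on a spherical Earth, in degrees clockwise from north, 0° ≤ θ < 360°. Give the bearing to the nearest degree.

46°

Δλ = -146.171 − 168.533 = -314.704°; wrapped into (−180°, 180°]: 45.296°.
θ = atan2( sin Δλ · cos φ₂ , cos φ₁ · sin φ₂ − sin φ₁ · cos φ₂ · cos Δλ )
  = atan2(0.64583, 0.61978) = 46.179° → normalised to [0°, 360°): 46.179°.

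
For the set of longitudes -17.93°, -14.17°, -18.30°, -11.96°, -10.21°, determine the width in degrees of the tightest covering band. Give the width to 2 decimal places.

8.09°

Sort the longitudes: -18.30°, -17.93°, -14.17°, -11.96°, -10.21°.
Eastward gaps between consecutive values (wrapping around): 0.37°, 3.76°, 2.21°, 1.75°, 351.91°.
Largest gap = 351.91° ⇒ minimal covering band is its complement: 360° − 351.91° = 8.09°.
Band runs from -18.30° eastward to -10.21°.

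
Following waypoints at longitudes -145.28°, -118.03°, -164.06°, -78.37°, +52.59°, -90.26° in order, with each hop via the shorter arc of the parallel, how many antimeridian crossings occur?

Leg 1: -145.28° → -118.03°, shortest Δλ = 27.25° (east) — does not cross 180°.
Leg 2: -118.03° → -164.06°, shortest Δλ = -46.03° (west) — does not cross 180°.
Leg 3: -164.06° → -78.37°, shortest Δλ = 85.69° (east) — does not cross 180°.
Leg 4: -78.37° → +52.59°, shortest Δλ = 130.96° (east) — does not cross 180°.
Leg 5: +52.59° → -90.26°, shortest Δλ = -142.85° (west) — does not cross 180°.
Total crossings: 0.

0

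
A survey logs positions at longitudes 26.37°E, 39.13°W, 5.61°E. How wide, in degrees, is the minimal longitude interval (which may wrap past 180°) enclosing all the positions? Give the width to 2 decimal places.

Sort the longitudes: -39.13°, +5.61°, +26.37°.
Eastward gaps between consecutive values (wrapping around): 44.74°, 20.76°, 294.50°.
Largest gap = 294.50° ⇒ minimal covering band is its complement: 360° − 294.50° = 65.50°.
Band runs from -39.13° eastward to +26.37°.

65.50°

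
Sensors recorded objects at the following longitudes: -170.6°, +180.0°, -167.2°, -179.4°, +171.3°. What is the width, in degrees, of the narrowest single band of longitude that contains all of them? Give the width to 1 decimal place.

Sort the longitudes: -179.4°, -170.6°, -167.2°, +171.3°, +180.0°.
Eastward gaps between consecutive values (wrapping around): 8.8°, 3.4°, 338.5°, 8.7°, 0.6°.
Largest gap = 338.5° ⇒ minimal covering band is its complement: 360° − 338.5° = 21.5°.
Band runs from +171.3° eastward to -167.2°, crossing the antimeridian.

21.5°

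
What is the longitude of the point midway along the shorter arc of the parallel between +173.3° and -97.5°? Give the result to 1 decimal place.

-142.1°

Signed shortest Δλ from +173.3° to -97.5° is +89.2°.
Midpoint longitude = +173.3° + (+89.2°)/2 = +173.3° + 44.6° = +217.9°.
Normalise into (−180°, 180°]: -142.1°.
(The naïve average (+173.3 + -97.5)/2 = 37.9° is on the wrong side of the globe.)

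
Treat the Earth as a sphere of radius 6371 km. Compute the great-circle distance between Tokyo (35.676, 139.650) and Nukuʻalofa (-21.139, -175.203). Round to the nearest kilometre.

Δλ = -175.203 − 139.650 = -314.853°; wrapped into (−180°, 180°]: 45.147°.
Δφ = -21.139 − 35.676 = -56.815°.
a = sin²(Δφ/2) + cos φ₁ · cos φ₂ · sin²(Δλ/2) = 0.337974.
c = 2·atan2(√a, √(1−a)) = 1.24079 rad → d = 6371·c ≈ 7905.05 km.

7905 km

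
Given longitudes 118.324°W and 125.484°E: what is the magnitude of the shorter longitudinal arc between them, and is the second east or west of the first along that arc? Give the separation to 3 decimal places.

Raw difference: 125.484 − -118.324 = 243.808°.
Normalise into (−180°, 180°]: 243.808° − 360° = -116.192°.
Negative ⇒ the second point lies to the west; separation 116.192°.

116.192° west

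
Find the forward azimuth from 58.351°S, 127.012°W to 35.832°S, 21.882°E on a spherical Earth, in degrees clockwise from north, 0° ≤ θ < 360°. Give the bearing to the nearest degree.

Δλ = 21.882 − -127.012 = 148.894°.
θ = atan2( sin Δλ · cos φ₂ , cos φ₁ · sin φ₂ − sin φ₁ · cos φ₂ · cos Δλ )
  = atan2(0.41885, -0.89810) = 154.997° → normalised to [0°, 360°): 154.997°.

155°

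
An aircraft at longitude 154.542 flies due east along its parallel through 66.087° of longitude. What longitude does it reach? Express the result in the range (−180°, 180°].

-139.371°

Start at +154.542°; shift +66.087° → +220.629°.
+220.629° lies outside (−180°, 180°]; subtract 360° → -139.371°.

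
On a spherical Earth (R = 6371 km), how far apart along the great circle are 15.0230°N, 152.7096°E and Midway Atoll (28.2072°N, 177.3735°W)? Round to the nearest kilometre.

3409 km

Δλ = -177.3735 − 152.7096 = -330.0831°; wrapped into (−180°, 180°]: 29.9169°.
Δφ = 28.2072 − 15.0230 = 13.1842°.
a = sin²(Δφ/2) + cos φ₁ · cos φ₂ · sin²(Δλ/2) = 0.069885.
c = 2·atan2(√a, √(1−a)) = 0.53508 rad → d = 6371·c ≈ 3408.98 km.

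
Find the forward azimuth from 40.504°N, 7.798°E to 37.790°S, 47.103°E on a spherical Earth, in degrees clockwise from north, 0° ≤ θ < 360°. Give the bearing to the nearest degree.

150°

Δλ = 47.103 − 7.798 = 39.305°.
θ = atan2( sin Δλ · cos φ₂ , cos φ₁ · sin φ₂ − sin φ₁ · cos φ₂ · cos Δλ )
  = atan2(0.50059, -0.86309) = 149.886° → normalised to [0°, 360°): 149.886°.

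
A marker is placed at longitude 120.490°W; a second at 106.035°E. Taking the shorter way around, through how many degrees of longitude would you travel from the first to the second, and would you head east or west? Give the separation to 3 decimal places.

133.475° west

Raw difference: 106.035 − -120.490 = 226.525°.
Normalise into (−180°, 180°]: 226.525° − 360° = -133.475°.
Negative ⇒ the second point lies to the west; separation 133.475°.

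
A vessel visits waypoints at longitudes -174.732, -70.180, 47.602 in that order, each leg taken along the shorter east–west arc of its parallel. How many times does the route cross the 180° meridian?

0

Leg 1: -174.732° → -70.180°, shortest Δλ = 104.552° (east) — does not cross 180°.
Leg 2: -70.180° → +47.602°, shortest Δλ = 117.782° (east) — does not cross 180°.
Total crossings: 0.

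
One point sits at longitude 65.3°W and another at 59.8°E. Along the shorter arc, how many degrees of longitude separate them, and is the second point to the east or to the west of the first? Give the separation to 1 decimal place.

125.1° east

Raw difference: 59.8 − -65.3 = 125.1°.
Normalise into (−180°, 180°]: 125.1° stays 125.1°.
Positive ⇒ the second point lies to the east; separation 125.1°.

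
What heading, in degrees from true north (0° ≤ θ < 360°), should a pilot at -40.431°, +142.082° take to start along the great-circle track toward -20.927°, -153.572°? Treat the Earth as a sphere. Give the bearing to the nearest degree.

Δλ = -153.572 − 142.082 = -295.654°; wrapped into (−180°, 180°]: 64.346°.
θ = atan2( sin Δλ · cos φ₂ , cos φ₁ · sin φ₂ − sin φ₁ · cos φ₂ · cos Δλ )
  = atan2(0.84196, -0.00963) = 90.655° → normalised to [0°, 360°): 90.655°.

91°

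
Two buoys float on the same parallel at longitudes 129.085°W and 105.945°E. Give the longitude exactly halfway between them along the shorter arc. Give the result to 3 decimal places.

Signed shortest Δλ from -129.085° to +105.945° is -124.970°.
Midpoint longitude = -129.085° + (-124.970°)/2 = -129.085° − 62.485° = -191.570°.
Normalise into (−180°, 180°]: +168.430°.
(The naïve average (-129.085 + +105.945)/2 = -11.57° is on the wrong side of the globe.)

168.430°E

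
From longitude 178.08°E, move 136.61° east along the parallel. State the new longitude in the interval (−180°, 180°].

Start at +178.08°; shift +136.61° → +314.69°.
+314.69° lies outside (−180°, 180°]; subtract 360° → -45.31°.

45.31°W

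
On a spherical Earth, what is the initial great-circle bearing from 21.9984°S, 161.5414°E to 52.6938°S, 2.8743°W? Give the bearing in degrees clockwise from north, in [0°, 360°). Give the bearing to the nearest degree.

190°

Δλ = -2.8743 − 161.5414 = -164.4157°.
θ = atan2( sin Δλ · cos φ₂ , cos φ₁ · sin φ₂ − sin φ₁ · cos φ₂ · cos Δλ )
  = atan2(-0.16283, -0.95618) = -170.336° → normalised to [0°, 360°): 189.664°.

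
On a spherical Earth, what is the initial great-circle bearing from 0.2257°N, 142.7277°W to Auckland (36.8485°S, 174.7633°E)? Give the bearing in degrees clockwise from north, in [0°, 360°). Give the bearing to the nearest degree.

Δλ = 174.7633 − -142.7277 = 317.4910°; wrapped into (−180°, 180°]: -42.5090°.
θ = atan2( sin Δλ · cos φ₂ , cos φ₁ · sin φ₂ − sin φ₁ · cos φ₂ · cos Δλ )
  = atan2(-0.54072, -0.60202) = -138.071° → normalised to [0°, 360°): 221.929°.

222°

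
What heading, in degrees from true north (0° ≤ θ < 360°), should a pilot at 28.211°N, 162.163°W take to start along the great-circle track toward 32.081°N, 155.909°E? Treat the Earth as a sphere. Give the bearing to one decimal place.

Δλ = 155.909 − -162.163 = 318.072°; wrapped into (−180°, 180°]: -41.928°.
θ = atan2( sin Δλ · cos φ₂ , cos φ₁ · sin φ₂ − sin φ₁ · cos φ₂ · cos Δλ )
  = atan2(-0.56616, 0.17004) = -73.283° → normalised to [0°, 360°): 286.717°.

286.7°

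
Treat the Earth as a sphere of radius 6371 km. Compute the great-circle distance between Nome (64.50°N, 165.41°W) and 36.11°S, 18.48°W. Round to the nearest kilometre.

16171 km

Δλ = -18.48 − -165.41 = 146.93°.
Δφ = -36.11 − 64.50 = -100.61°.
a = sin²(Δφ/2) + cos φ₁ · cos φ₂ · sin²(Δλ/2) = 0.911694.
c = 2·atan2(√a, √(1−a)) = 2.53815 rad → d = 6371·c ≈ 16170.58 km.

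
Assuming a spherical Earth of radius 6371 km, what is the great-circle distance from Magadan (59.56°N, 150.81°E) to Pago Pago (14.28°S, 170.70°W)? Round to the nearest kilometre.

Δλ = -170.70 − 150.81 = -321.51°; wrapped into (−180°, 180°]: 38.49°.
Δφ = -14.28 − 59.56 = -73.84°.
a = sin²(Δφ/2) + cos φ₁ · cos φ₂ · sin²(Δλ/2) = 0.414181.
c = 2·atan2(√a, √(1−a)) = 1.39830 rad → d = 6371·c ≈ 8908.59 km.

8909 km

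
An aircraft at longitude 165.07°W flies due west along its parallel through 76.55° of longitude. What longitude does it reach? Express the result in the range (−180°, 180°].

Start at -165.07°; shift −76.55° → -241.62°.
-241.62° lies outside (−180°, 180°]; add 360° → +118.38°.

118.38°E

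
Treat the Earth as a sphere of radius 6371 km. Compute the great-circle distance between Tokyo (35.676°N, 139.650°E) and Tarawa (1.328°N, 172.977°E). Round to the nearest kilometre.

Δλ = 172.977 − 139.650 = 33.327°.
Δφ = 1.328 − 35.676 = -34.348°.
a = sin²(Δφ/2) + cos φ₁ · cos φ₂ · sin²(Δλ/2) = 0.153963.
c = 2·atan2(√a, √(1−a)) = 0.80644 rad → d = 6371·c ≈ 5137.82 km.

5138 km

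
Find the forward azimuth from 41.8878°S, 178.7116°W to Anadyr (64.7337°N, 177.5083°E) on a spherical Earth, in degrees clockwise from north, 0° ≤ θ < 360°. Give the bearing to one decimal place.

358.3°

Δλ = 177.5083 − -178.7116 = 356.2199°; wrapped into (−180°, 180°]: -3.7801°.
θ = atan2( sin Δλ · cos φ₂ , cos φ₁ · sin φ₂ − sin φ₁ · cos φ₂ · cos Δλ )
  = atan2(-0.02814, 0.95760) = -1.683° → normalised to [0°, 360°): 358.317°.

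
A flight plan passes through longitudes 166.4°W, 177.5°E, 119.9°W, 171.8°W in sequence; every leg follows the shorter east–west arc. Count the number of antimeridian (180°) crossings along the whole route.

Leg 1: -166.4° → +177.5°, shortest Δλ = -16.1° (west) — crosses 180°.
Leg 2: +177.5° → -119.9°, shortest Δλ = 62.6° (east) — crosses 180°.
Leg 3: -119.9° → -171.8°, shortest Δλ = -51.9° (west) — does not cross 180°.
Total crossings: 2.

2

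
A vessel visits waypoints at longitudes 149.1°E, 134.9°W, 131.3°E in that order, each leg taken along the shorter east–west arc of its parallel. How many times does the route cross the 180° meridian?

2

Leg 1: +149.1° → -134.9°, shortest Δλ = 76.0° (east) — crosses 180°.
Leg 2: -134.9° → +131.3°, shortest Δλ = -93.8° (west) — crosses 180°.
Total crossings: 2.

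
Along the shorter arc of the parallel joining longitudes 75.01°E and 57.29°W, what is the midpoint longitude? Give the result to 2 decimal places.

Signed shortest Δλ from +75.01° to -57.29° is -132.30°.
Midpoint longitude = +75.01° + (-132.30°)/2 = +75.01° − 66.15° = +8.86°.

8.86°E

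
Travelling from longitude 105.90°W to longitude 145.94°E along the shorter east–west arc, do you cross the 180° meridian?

Yes

Naïve |145.94 − -105.90| = 251.84° > 180°, so the shorter arc goes the other way round — across 180°.
Signed shortest Δλ = ((145.94 − -105.90 + 180) mod 360) − 180 = -108.16°.
Going west by 108.16° from -105.90° passes through 180° before reaching +145.94°.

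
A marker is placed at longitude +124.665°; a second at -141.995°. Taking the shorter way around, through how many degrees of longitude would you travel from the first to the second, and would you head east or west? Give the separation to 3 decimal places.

93.340° east

Raw difference: -141.995 − 124.665 = -266.66°.
Normalise into (−180°, 180°]: -266.66° + 360° = 93.34°.
Positive ⇒ the second point lies to the east; separation 93.340°.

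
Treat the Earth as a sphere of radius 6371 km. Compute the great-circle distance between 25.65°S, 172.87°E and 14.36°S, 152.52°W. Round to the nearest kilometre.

3814 km

Δλ = -152.52 − 172.87 = -325.39°; wrapped into (−180°, 180°]: 34.61°.
Δφ = -14.36 − -25.65 = 11.29°.
a = sin²(Δφ/2) + cos φ₁ · cos φ₂ · sin²(Δλ/2) = 0.086946.
c = 2·atan2(√a, √(1−a)) = 0.59863 rad → d = 6371·c ≈ 3813.87 km.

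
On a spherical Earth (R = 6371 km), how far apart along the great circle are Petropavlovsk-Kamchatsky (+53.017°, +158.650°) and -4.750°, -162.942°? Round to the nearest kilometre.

7360 km

Δλ = -162.942 − 158.650 = -321.592°; wrapped into (−180°, 180°]: 38.408°.
Δφ = -4.750 − 53.017 = -57.767°.
a = sin²(Δφ/2) + cos φ₁ · cos φ₂ · sin²(Δλ/2) = 0.298183.
c = 2·atan2(√a, √(1−a)) = 1.15531 rad → d = 6371·c ≈ 7360.49 km.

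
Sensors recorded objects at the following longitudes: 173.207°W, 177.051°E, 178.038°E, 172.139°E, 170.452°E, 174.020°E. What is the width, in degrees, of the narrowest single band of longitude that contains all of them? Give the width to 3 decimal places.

16.341°

Sort the longitudes: -173.207°, +170.452°, +172.139°, +174.020°, +177.051°, +178.038°.
Eastward gaps between consecutive values (wrapping around): 343.659°, 1.687°, 1.881°, 3.031°, 0.987°, 8.755°.
Largest gap = 343.659° ⇒ minimal covering band is its complement: 360° − 343.659° = 16.341°.
Band runs from +170.452° eastward to -173.207°, crossing the antimeridian.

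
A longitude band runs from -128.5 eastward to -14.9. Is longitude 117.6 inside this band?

Band width going east from -128.5° to -14.9°: ((-14.9 − -128.5) mod 360) = 113.6°.
Offset of +117.6° east of the west edge: ((117.6 − -128.5) mod 360) = 246.1°.
246.1° > 113.6° ⇒ outside.

No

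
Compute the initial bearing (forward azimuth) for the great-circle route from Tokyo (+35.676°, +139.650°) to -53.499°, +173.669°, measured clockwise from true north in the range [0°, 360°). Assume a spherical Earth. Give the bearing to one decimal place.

160.5°

Δλ = 173.669 − 139.650 = 34.019°.
θ = atan2( sin Δλ · cos φ₂ , cos φ₁ · sin φ₂ − sin φ₁ · cos φ₂ · cos Δλ )
  = atan2(0.33279, -0.94052) = 160.514° → normalised to [0°, 360°): 160.514°.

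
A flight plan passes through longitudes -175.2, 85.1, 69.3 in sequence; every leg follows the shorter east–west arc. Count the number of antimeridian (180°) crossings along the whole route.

Leg 1: -175.2° → +85.1°, shortest Δλ = -99.7° (west) — crosses 180°.
Leg 2: +85.1° → +69.3°, shortest Δλ = -15.8° (west) — does not cross 180°.
Total crossings: 1.

1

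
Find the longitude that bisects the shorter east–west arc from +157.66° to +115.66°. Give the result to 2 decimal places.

+136.66°

Signed shortest Δλ from +157.66° to +115.66° is -42.00°.
Midpoint longitude = +157.66° + (-42.00°)/2 = +157.66° − 21.00° = +136.66°.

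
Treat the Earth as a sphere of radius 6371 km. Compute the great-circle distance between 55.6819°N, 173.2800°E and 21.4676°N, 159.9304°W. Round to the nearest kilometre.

4402 km

Δλ = -159.9304 − 173.2800 = -333.2104°; wrapped into (−180°, 180°]: 26.7896°.
Δφ = 21.4676 − 55.6819 = -34.2143°.
a = sin²(Δφ/2) + cos φ₁ · cos φ₂ · sin²(Δλ/2) = 0.114687.
c = 2·atan2(√a, √(1−a)) = 0.69097 rad → d = 6371·c ≈ 4402.19 km.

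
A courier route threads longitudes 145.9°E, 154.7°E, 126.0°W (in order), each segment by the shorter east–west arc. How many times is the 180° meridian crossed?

Leg 1: +145.9° → +154.7°, shortest Δλ = 8.8° (east) — does not cross 180°.
Leg 2: +154.7° → -126.0°, shortest Δλ = 79.3° (east) — crosses 180°.
Total crossings: 1.

1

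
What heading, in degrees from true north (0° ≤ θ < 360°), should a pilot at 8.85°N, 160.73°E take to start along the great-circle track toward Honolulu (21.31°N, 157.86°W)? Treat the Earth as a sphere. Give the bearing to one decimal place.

Δλ = -157.86 − 160.73 = -318.59°; wrapped into (−180°, 180°]: 41.41°.
θ = atan2( sin Δλ · cos φ₂ , cos φ₁ · sin φ₂ − sin φ₁ · cos φ₂ · cos Δλ )
  = atan2(0.61622, 0.25159) = 67.791° → normalised to [0°, 360°): 67.791°.

67.8°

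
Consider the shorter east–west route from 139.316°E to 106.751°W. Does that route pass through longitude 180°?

Yes

Naïve |-106.751 − 139.316| = 246.067° > 180°, so the shorter arc goes the other way round — across 180°.
Signed shortest Δλ = ((-106.751 − 139.316 + 180) mod 360) − 180 = 113.933°.
Going east by 113.933° from +139.316° passes through 180° before reaching -106.751°.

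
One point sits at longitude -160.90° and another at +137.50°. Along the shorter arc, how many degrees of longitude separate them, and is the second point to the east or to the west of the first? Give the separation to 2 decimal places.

Raw difference: 137.50 − -160.90 = 298.4°.
Normalise into (−180°, 180°]: 298.4° − 360° = -61.6°.
Negative ⇒ the second point lies to the west; separation 61.60°.

61.60° west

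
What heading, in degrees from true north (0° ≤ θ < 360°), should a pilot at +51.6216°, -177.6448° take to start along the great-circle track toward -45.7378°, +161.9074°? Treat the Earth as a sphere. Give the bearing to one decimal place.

Δλ = 161.9074 − -177.6448 = 339.5522°; wrapped into (−180°, 180°]: -20.4478°.
θ = atan2( sin Δλ · cos φ₂ , cos φ₁ · sin φ₂ − sin φ₁ · cos φ₂ · cos Δλ )
  = atan2(-0.24383, -0.95729) = -165.710° → normalised to [0°, 360°): 194.290°.

194.3°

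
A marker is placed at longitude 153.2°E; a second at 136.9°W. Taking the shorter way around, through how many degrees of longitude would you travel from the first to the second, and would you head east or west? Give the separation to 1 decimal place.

Raw difference: -136.9 − 153.2 = -290.1°.
Normalise into (−180°, 180°]: -290.1° + 360° = 69.9°.
Positive ⇒ the second point lies to the east; separation 69.9°.

69.9° east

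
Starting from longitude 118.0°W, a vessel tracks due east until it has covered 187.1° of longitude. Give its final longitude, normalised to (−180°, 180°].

69.1°E

Start at -118.0°; shift +187.1° → +69.1°.
+69.1° already lies in (−180°, 180°].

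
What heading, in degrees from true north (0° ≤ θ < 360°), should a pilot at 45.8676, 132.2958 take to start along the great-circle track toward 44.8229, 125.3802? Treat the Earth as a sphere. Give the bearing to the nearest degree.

260°

Δλ = 125.3802 − 132.2958 = -6.9156°.
θ = atan2( sin Δλ · cos φ₂ , cos φ₁ · sin φ₂ − sin φ₁ · cos φ₂ · cos Δλ )
  = atan2(-0.08540, -0.01453) = -99.655° → normalised to [0°, 360°): 260.345°.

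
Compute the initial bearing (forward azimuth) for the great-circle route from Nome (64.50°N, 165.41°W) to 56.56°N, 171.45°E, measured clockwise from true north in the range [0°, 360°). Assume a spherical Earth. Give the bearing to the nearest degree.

246°

Δλ = 171.45 − -165.41 = 336.86°; wrapped into (−180°, 180°]: -23.14°.
θ = atan2( sin Δλ · cos φ₂ , cos φ₁ · sin φ₂ − sin φ₁ · cos φ₂ · cos Δλ )
  = atan2(-0.21656, -0.09812) = -114.375° → normalised to [0°, 360°): 245.625°.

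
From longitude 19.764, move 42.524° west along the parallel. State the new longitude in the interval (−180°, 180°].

Start at +19.764°; shift −42.524° → -22.760°.
-22.760° already lies in (−180°, 180°].

-22.760°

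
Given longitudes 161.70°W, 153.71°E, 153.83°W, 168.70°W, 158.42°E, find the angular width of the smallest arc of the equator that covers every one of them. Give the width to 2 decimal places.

Sort the longitudes: -168.70°, -161.70°, -153.83°, +153.71°, +158.42°.
Eastward gaps between consecutive values (wrapping around): 7.00°, 7.87°, 307.54°, 4.71°, 32.88°.
Largest gap = 307.54° ⇒ minimal covering band is its complement: 360° − 307.54° = 52.46°.
Band runs from +153.71° eastward to -153.83°, crossing the antimeridian.

52.46°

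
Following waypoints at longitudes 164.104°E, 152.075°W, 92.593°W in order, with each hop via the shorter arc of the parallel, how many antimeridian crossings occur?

Leg 1: +164.104° → -152.075°, shortest Δλ = 43.821° (east) — crosses 180°.
Leg 2: -152.075° → -92.593°, shortest Δλ = 59.482° (east) — does not cross 180°.
Total crossings: 1.

1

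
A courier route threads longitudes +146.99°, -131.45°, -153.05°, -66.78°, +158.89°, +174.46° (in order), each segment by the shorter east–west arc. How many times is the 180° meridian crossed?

2

Leg 1: +146.99° → -131.45°, shortest Δλ = 81.56° (east) — crosses 180°.
Leg 2: -131.45° → -153.05°, shortest Δλ = -21.6° (west) — does not cross 180°.
Leg 3: -153.05° → -66.78°, shortest Δλ = 86.27° (east) — does not cross 180°.
Leg 4: -66.78° → +158.89°, shortest Δλ = -134.33° (west) — crosses 180°.
Leg 5: +158.89° → +174.46°, shortest Δλ = 15.57° (east) — does not cross 180°.
Total crossings: 2.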